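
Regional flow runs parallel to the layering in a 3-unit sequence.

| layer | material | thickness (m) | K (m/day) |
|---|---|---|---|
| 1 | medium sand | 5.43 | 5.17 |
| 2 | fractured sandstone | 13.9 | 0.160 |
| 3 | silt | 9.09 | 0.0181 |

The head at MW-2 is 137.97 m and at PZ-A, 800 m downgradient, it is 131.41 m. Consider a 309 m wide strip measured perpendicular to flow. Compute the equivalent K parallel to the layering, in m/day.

Flow is parallel to layering, so each bed carries its own Darcy discharge and the transmissivities add.
Σ(K_i·b_i) = 5.17×5.43 + 0.160×13.9 + 0.0181×9.09 = 30.46 m²/day.
Total thickness b = 28.42 m, so K_eq = Σ(K_i·b_i)/b = 1.072 m/day.

1.07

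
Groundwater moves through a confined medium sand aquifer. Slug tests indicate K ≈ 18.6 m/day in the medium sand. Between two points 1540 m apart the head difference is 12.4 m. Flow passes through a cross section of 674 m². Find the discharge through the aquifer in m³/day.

Hydraulic gradient i = Δh / L = 12.4 / 1540 = 0.008052.
Darcy's law: Q = K · A · i = 18.60 × 674.0 × 0.008052 = 100.9 m³/day.

101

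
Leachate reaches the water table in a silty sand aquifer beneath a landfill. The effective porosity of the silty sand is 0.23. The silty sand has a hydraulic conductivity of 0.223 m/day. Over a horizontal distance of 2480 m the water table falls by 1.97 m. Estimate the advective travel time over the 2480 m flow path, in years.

8820

Hydraulic gradient i = Δh / L = 1.97 / 2480 = 0.0007944.
Darcy flux q = K · i = 0.2230 × 0.0007944 = 0.0001771 m/day.
Seepage velocity v = q / n_e = 0.0001771 / 0.23 = 0.0007702 m/day.
Travel time t = L / v = 2480 / 0.0007702 = 3.220e+06 days = 8816 years.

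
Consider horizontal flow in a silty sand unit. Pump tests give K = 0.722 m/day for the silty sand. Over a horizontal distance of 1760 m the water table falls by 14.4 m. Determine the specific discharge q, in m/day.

Hydraulic gradient i = Δh / L = 14.4 / 1760 = 0.008182.
Specific discharge q = K · i = 0.7220 × 0.008182 = 0.005907 m/day.

0.00591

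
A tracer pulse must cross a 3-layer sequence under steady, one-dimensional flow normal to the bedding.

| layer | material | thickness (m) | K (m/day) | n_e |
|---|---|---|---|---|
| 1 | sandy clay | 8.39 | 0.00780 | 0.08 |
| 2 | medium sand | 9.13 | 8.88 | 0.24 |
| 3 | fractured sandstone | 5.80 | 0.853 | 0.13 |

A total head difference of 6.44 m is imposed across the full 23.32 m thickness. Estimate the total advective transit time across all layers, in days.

608

With flow normal to the layers, continuity requires the same specific discharge q through every layer.
Σ(b_i/K_i) = 8.39/0.00780 + 9.13/8.88 + 5.80/0.853 = 1083 d.
q = Δh / Σ(b_i/K_i) = 6.44 / 1083 = 0.005944 m/day.
In each layer the seepage velocity is v_i = q/n_i, so the layer transit time is t_i = b_i·n_i / q:
  layer 1 (sandy clay): t_1 = 8.39 × 0.08 / 0.005944 = 112.9 d
  layer 2 (medium sand): t_2 = 9.13 × 0.24 / 0.005944 = 368.6 d
  layer 3 (fractured sandstone): t_3 = 5.80 × 0.13 / 0.005944 = 126.9 d
Total t = Σ t_i = 608.4 days.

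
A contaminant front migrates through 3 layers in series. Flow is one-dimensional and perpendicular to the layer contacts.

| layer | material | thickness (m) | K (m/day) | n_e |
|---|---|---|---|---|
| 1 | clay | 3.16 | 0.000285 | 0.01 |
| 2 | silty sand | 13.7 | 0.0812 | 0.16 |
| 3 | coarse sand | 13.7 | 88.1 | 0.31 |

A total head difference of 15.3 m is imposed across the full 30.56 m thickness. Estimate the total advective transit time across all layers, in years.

With flow normal to the layers, continuity requires the same specific discharge q through every layer.
Σ(b_i/K_i) = 3.16/0.000285 + 13.7/0.0812 + 13.7/88.1 = 11257 d.
q = Δh / Σ(b_i/K_i) = 15.3 / 11257 = 0.001359 m/day.
In each layer the seepage velocity is v_i = q/n_i, so the layer transit time is t_i = b_i·n_i / q:
  layer 1 (clay): t_1 = 3.16 × 0.01 / 0.001359 = 23.25 d
  layer 2 (silty sand): t_2 = 13.7 × 0.16 / 0.001359 = 1613 d
  layer 3 (coarse sand): t_3 = 13.7 × 0.31 / 0.001359 = 3125 d
Total t = Σ t_i = 4761 days = 13.03 years.

13.0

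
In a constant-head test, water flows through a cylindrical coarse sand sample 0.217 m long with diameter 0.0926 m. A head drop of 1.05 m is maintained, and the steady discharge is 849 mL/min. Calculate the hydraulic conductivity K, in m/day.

37.5

Cross-sectional area A = π·(d/2)² = π × (0.0926/2)² = 0.006735 m².
Convert discharge: 849 mL/min = 1.415e-05 m³/s.
Darcy's law rearranged: K = Q·L / (A·Δh) = 1.415e-05 × 0.217 / (0.006735 × 1.05) = 0.0004342 m/s = 37.52 m/day.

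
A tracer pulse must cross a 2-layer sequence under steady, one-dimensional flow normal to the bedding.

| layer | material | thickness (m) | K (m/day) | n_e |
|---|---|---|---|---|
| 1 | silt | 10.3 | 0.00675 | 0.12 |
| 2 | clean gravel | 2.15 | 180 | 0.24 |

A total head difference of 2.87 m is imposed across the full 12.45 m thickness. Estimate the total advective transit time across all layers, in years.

2.55

With flow normal to the layers, continuity requires the same specific discharge q through every layer.
Σ(b_i/K_i) = 10.3/0.00675 + 2.15/180 = 1526 d.
q = Δh / Σ(b_i/K_i) = 2.87 / 1526 = 0.001881 m/day.
In each layer the seepage velocity is v_i = q/n_i, so the layer transit time is t_i = b_i·n_i / q:
  layer 1 (silt): t_1 = 10.3 × 0.12 / 0.001881 = 657.2 d
  layer 2 (clean gravel): t_2 = 2.15 × 0.24 / 0.001881 = 274.3 d
Total t = Σ t_i = 931.5 days = 2.550 years.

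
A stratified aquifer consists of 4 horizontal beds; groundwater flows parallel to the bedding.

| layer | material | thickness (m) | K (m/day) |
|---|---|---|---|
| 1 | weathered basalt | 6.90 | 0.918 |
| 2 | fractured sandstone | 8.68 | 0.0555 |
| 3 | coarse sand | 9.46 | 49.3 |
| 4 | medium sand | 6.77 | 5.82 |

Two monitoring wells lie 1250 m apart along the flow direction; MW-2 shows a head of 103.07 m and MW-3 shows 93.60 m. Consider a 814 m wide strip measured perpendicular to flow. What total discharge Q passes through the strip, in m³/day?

Flow is parallel to layering, so each bed carries its own Darcy discharge and the transmissivities add.
Σ(K_i·b_i) = 0.918×6.90 + 0.0555×8.68 + 49.3×9.46 + 5.82×6.77 = 512.6 m²/day.
Hydraulic gradient i = (103.07 − 93.60) / 1250 = 9.47 / 1250 = 0.007576.
Q = Σ(K_i·b_i) · W · i = 512.6 × 814 × 0.007576 = 3161 m³/day.

3160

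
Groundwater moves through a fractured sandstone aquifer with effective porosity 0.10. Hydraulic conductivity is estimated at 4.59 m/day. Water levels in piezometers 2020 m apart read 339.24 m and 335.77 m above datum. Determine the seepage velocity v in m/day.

Hydraulic gradient i = (339.24 − 335.77) / 2020 = 3.47 / 2020 = 0.001718.
Darcy flux q = K · i = 4.590 × 0.001718 = 0.007885 m/day.
Seepage velocity v = q / n_e = 0.007885 / 0.10 = 0.07885 m/day.

0.0788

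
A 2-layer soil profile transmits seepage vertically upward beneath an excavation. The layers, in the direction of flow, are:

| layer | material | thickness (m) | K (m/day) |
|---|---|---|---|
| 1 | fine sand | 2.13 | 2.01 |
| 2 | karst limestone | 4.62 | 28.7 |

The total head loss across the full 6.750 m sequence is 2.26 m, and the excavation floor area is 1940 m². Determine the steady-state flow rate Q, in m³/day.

Flow is perpendicular to layering, so the layers act in series and the equivalent K is the thickness-weighted harmonic mean.
Total thickness L = 2.13 + 4.62 = 6.750 m.
Σ(b_i/K_i) = 2.13/2.01 + 4.62/28.7 = 1.221 d.
K_eq = L / Σ(b_i/K_i) = 6.750 / 1.221 = 5.530 m/day.
Q = K_eq · A · (Δh/L) = 5.530 × 1940 × (2.26/6.750) = 3592 m³/day.

3590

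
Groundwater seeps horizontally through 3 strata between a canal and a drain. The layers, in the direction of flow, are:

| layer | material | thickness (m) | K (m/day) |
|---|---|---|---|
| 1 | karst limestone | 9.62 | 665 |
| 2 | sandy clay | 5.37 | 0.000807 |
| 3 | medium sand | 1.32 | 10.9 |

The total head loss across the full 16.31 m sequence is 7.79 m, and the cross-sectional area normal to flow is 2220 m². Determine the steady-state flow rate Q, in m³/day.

Flow is perpendicular to layering, so the layers act in series and the equivalent K is the thickness-weighted harmonic mean.
Total thickness L = 9.62 + 5.37 + 1.32 = 16.31 m.
Σ(b_i/K_i) = 9.62/665 + 5.37/0.000807 + 1.32/10.9 = 6654 d.
K_eq = L / Σ(b_i/K_i) = 16.31 / 6654 = 0.002451 m/day.
Q = K_eq · A · (Δh/L) = 0.002451 × 2220 × (7.79/16.31) = 2.599 m³/day.

2.60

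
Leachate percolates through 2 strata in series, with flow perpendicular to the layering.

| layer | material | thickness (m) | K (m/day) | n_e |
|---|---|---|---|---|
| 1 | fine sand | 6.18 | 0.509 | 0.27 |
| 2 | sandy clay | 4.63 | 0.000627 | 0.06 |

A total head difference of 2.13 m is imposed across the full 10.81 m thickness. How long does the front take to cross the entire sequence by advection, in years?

18.5

With flow normal to the layers, continuity requires the same specific discharge q through every layer.
Σ(b_i/K_i) = 6.18/0.509 + 4.63/0.000627 = 7397 d.
q = Δh / Σ(b_i/K_i) = 2.13 / 7397 = 0.0002880 m/day.
In each layer the seepage velocity is v_i = q/n_i, so the layer transit time is t_i = b_i·n_i / q:
  layer 1 (fine sand): t_1 = 6.18 × 0.27 / 0.0002880 = 5794 d
  layer 2 (sandy clay): t_2 = 4.63 × 0.06 / 0.0002880 = 964.7 d
Total t = Σ t_i = 6759 days = 18.51 years.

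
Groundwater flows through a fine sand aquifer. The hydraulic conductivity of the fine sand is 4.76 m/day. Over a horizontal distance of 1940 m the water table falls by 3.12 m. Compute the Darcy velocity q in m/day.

Hydraulic gradient i = Δh / L = 3.12 / 1940 = 0.001608.
Specific discharge q = K · i = 4.760 × 0.001608 = 0.007655 m/day.

0.00766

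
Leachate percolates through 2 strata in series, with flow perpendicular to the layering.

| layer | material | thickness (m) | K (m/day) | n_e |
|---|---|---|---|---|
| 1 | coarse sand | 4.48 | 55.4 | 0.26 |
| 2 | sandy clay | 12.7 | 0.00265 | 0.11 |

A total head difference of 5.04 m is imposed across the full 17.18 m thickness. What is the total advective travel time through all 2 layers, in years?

With flow normal to the layers, continuity requires the same specific discharge q through every layer.
Σ(b_i/K_i) = 4.48/55.4 + 12.7/0.00265 = 4793 d.
q = Δh / Σ(b_i/K_i) = 5.04 / 4793 = 0.001052 m/day.
In each layer the seepage velocity is v_i = q/n_i, so the layer transit time is t_i = b_i·n_i / q:
  layer 1 (coarse sand): t_1 = 4.48 × 0.26 / 0.001052 = 1108 d
  layer 2 (sandy clay): t_2 = 12.7 × 0.11 / 0.001052 = 1328 d
Total t = Σ t_i = 2436 days = 6.669 years.

6.67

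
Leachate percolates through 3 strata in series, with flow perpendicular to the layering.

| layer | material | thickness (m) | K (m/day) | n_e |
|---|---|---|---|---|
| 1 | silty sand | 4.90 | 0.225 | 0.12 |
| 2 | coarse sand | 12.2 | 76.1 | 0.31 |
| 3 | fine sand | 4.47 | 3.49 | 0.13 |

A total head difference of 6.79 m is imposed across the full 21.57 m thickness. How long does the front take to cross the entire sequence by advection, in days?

With flow normal to the layers, continuity requires the same specific discharge q through every layer.
Σ(b_i/K_i) = 4.90/0.225 + 12.2/76.1 + 4.47/3.49 = 23.22 d.
q = Δh / Σ(b_i/K_i) = 6.79 / 23.22 = 0.2924 m/day.
In each layer the seepage velocity is v_i = q/n_i, so the layer transit time is t_i = b_i·n_i / q:
  layer 1 (silty sand): t_1 = 4.90 × 0.12 / 0.2924 = 2.011 d
  layer 2 (coarse sand): t_2 = 12.2 × 0.31 / 0.2924 = 12.93 d
  layer 3 (fine sand): t_3 = 4.47 × 0.13 / 0.2924 = 1.987 d
Total t = Σ t_i = 16.93 days.

16.9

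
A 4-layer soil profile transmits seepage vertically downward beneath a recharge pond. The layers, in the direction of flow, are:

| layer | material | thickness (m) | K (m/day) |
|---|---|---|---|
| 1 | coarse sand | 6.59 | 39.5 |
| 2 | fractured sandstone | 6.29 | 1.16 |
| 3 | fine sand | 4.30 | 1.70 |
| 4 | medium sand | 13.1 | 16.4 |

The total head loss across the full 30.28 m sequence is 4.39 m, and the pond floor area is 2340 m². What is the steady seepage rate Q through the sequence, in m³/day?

Flow is perpendicular to layering, so the layers act in series and the equivalent K is the thickness-weighted harmonic mean.
Total thickness L = 6.59 + 6.29 + 4.30 + 13.1 = 30.28 m.
Σ(b_i/K_i) = 6.59/39.5 + 6.29/1.16 + 4.30/1.70 + 13.1/16.4 = 8.917 d.
K_eq = L / Σ(b_i/K_i) = 30.28 / 8.917 = 3.396 m/day.
Q = K_eq · A · (Δh/L) = 3.396 × 2340 × (4.39/30.28) = 1152 m³/day.

1150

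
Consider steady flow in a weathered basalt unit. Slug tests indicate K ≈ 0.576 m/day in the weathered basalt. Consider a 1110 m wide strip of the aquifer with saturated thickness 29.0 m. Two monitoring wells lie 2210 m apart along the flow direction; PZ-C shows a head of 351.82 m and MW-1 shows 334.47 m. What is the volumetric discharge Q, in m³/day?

146

Cross-sectional area A = 1110 × 29.0 = 32190 m².
Hydraulic gradient i = (351.82 − 334.47) / 2210 = 17.35 / 2210 = 0.007851.
Darcy's law: Q = K · A · i = 0.5760 × 32190 × 0.007851 = 145.6 m³/day.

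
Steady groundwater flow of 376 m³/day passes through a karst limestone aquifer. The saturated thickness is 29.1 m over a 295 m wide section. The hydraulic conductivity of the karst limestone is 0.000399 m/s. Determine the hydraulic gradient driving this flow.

0.00127

Convert K: 0.000399 m/s × 86400 = 34.47 m/day.
Cross-sectional area A = 295 × 29.1 = 8584 m².
From Q = K·A·i, i = Q / (K·A) = 376 / (34.47 × 8584) = 0.001271.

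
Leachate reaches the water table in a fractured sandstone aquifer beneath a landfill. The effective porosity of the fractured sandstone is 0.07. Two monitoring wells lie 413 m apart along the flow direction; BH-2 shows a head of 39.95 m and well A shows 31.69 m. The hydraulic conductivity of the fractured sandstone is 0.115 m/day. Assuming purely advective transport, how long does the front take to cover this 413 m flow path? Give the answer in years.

Hydraulic gradient i = (39.95 − 31.69) / 413 = 8.26 / 413 = 0.02000.
Darcy flux q = K · i = 0.1150 × 0.02000 = 0.002300 m/day.
Seepage velocity v = q / n_e = 0.002300 / 0.07 = 0.03286 m/day.
Travel time t = L / v = 413 / 0.03286 = 12570 days = 34.41 years.

34.4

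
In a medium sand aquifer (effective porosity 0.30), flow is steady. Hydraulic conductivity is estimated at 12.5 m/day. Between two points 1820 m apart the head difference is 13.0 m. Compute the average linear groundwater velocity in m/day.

Hydraulic gradient i = Δh / L = 13.0 / 1820 = 0.007143.
Darcy flux q = K · i = 12.50 × 0.007143 = 0.08929 m/day.
Seepage velocity v = q / n_e = 0.08929 / 0.30 = 0.2976 m/day.

0.298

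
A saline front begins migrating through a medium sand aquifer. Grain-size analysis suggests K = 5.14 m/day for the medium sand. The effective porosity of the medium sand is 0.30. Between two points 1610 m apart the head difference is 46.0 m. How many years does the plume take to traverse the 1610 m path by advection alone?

9.00

Hydraulic gradient i = Δh / L = 46.0 / 1610 = 0.02857.
Darcy flux q = K · i = 5.140 × 0.02857 = 0.1469 m/day.
Seepage velocity v = q / n_e = 0.1469 / 0.30 = 0.4895 m/day.
Travel time t = L / v = 1610 / 0.4895 = 3289 days = 9.005 years.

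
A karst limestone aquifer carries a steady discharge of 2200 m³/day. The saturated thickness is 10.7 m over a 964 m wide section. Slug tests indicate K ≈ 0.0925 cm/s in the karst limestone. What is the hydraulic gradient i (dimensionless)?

0.00267

Convert K: 0.0925 cm/s × 864 = 79.92 m/day.
Cross-sectional area A = 964 × 10.7 = 10315 m².
From Q = K·A·i, i = Q / (K·A) = 2200 / (79.92 × 10315) = 0.002669.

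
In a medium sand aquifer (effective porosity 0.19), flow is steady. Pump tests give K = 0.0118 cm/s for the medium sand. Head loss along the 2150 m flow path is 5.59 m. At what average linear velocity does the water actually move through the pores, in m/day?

0.140

Convert K: 0.0118 cm/s × 864 = 10.20 m/day.
Hydraulic gradient i = Δh / L = 5.59 / 2150 = 0.002600.
Darcy flux q = K · i = 10.20 × 0.002600 = 0.02651 m/day.
Seepage velocity v = q / n_e = 0.02651 / 0.19 = 0.1395 m/day.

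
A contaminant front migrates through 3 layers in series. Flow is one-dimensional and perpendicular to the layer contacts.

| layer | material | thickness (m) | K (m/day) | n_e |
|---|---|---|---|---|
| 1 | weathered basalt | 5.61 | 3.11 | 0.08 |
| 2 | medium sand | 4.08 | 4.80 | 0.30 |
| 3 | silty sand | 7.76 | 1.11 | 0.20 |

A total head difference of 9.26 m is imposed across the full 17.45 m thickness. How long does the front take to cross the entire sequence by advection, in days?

With flow normal to the layers, continuity requires the same specific discharge q through every layer.
Σ(b_i/K_i) = 5.61/3.11 + 4.08/4.80 + 7.76/1.11 = 9.645 d.
q = Δh / Σ(b_i/K_i) = 9.26 / 9.645 = 0.9601 m/day.
In each layer the seepage velocity is v_i = q/n_i, so the layer transit time is t_i = b_i·n_i / q:
  layer 1 (weathered basalt): t_1 = 5.61 × 0.08 / 0.9601 = 0.4675 d
  layer 2 (medium sand): t_2 = 4.08 × 0.30 / 0.9601 = 1.275 d
  layer 3 (silty sand): t_3 = 7.76 × 0.20 / 0.9601 = 1.617 d
Total t = Σ t_i = 3.359 days.

3.36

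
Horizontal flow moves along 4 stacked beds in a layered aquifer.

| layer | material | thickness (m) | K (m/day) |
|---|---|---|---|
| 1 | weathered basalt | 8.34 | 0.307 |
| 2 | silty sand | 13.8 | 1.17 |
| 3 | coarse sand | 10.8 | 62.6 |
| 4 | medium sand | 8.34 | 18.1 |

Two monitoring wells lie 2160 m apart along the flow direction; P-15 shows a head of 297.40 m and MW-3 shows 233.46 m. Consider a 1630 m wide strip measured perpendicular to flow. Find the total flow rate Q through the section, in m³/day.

Flow is parallel to layering, so each bed carries its own Darcy discharge and the transmissivities add.
Σ(K_i·b_i) = 0.307×8.34 + 1.17×13.8 + 62.6×10.8 + 18.1×8.34 = 845.7 m²/day.
Hydraulic gradient i = (297.40 − 233.46) / 2160 = 63.94 / 2160 = 0.02960.
Q = Σ(K_i·b_i) · W · i = 845.7 × 1630 × 0.02960 = 40808 m³/day.

40800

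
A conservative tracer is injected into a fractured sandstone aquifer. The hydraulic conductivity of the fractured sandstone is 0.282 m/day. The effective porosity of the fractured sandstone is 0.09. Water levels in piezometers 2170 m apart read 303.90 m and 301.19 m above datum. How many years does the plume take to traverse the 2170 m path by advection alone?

1520

Hydraulic gradient i = (303.90 − 301.19) / 2170 = 2.71 / 2170 = 0.001249.
Darcy flux q = K · i = 0.2820 × 0.001249 = 0.0003522 m/day.
Seepage velocity v = q / n_e = 0.0003522 / 0.09 = 0.003913 m/day.
Travel time t = L / v = 2170 / 0.003913 = 5.546e+05 days = 1518 years.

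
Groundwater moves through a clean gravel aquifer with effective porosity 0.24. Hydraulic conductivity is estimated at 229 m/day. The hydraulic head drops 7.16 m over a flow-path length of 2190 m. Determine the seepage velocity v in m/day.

3.12

Hydraulic gradient i = Δh / L = 7.16 / 2190 = 0.003269.
Darcy flux q = K · i = 229.0 × 0.003269 = 0.7487 m/day.
Seepage velocity v = q / n_e = 0.7487 / 0.24 = 3.120 m/day.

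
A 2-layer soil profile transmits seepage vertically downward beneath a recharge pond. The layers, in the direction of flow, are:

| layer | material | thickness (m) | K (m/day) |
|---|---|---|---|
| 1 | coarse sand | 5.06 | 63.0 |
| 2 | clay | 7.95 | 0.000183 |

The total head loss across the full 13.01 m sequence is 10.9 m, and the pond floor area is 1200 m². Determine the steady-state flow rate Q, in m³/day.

0.301

Flow is perpendicular to layering, so the layers act in series and the equivalent K is the thickness-weighted harmonic mean.
Total thickness L = 5.06 + 7.95 = 13.01 m.
Σ(b_i/K_i) = 5.06/63.0 + 7.95/0.000183 = 43443 d.
K_eq = L / Σ(b_i/K_i) = 13.01 / 43443 = 0.0002995 m/day.
Q = K_eq · A · (Δh/L) = 0.0002995 × 1200 × (10.9/13.01) = 0.3011 m³/day.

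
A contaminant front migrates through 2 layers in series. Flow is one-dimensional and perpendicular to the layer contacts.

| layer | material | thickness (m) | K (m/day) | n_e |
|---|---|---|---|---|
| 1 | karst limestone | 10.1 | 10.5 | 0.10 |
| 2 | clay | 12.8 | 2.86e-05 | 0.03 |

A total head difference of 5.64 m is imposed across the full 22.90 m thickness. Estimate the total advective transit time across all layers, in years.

303

With flow normal to the layers, continuity requires the same specific discharge q through every layer.
Σ(b_i/K_i) = 10.1/10.5 + 12.8/2.86e-05 = 4.476e+05 d.
q = Δh / Σ(b_i/K_i) = 5.64 / 4.476e+05 = 1.260e-05 m/day.
In each layer the seepage velocity is v_i = q/n_i, so the layer transit time is t_i = b_i·n_i / q:
  layer 1 (karst limestone): t_1 = 10.1 × 0.10 / 1.260e-05 = 80147 d
  layer 2 (clay): t_2 = 12.8 × 0.03 / 1.260e-05 = 30472 d
Total t = Σ t_i = 1.106e+05 days = 302.9 years.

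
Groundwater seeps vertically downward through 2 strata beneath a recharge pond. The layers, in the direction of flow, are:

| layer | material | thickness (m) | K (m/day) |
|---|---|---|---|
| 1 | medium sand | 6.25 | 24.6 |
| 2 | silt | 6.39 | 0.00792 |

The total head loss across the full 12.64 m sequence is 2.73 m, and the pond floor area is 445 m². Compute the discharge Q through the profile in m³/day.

Flow is perpendicular to layering, so the layers act in series and the equivalent K is the thickness-weighted harmonic mean.
Total thickness L = 6.25 + 6.39 = 12.64 m.
Σ(b_i/K_i) = 6.25/24.6 + 6.39/0.00792 = 807.1 d.
K_eq = L / Σ(b_i/K_i) = 12.64 / 807.1 = 0.01566 m/day.
Q = K_eq · A · (Δh/L) = 0.01566 × 445 × (2.73/12.64) = 1.505 m³/day.

1.51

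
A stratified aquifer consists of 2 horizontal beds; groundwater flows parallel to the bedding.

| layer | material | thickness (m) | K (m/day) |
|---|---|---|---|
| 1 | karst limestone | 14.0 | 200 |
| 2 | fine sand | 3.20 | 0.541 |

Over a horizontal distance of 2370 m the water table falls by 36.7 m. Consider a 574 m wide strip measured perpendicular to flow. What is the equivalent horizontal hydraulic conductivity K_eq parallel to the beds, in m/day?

Flow is parallel to layering, so each bed carries its own Darcy discharge and the transmissivities add.
Σ(K_i·b_i) = 200×14.0 + 0.541×3.20 = 2802 m²/day.
Total thickness b = 17.20 m, so K_eq = Σ(K_i·b_i)/b = 162.9 m/day.

163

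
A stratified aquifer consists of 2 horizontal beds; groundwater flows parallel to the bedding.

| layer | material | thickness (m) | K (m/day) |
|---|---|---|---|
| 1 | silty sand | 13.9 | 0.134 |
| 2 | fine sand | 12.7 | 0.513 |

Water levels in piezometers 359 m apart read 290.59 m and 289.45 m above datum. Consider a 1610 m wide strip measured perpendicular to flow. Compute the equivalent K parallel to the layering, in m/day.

Flow is parallel to layering, so each bed carries its own Darcy discharge and the transmissivities add.
Σ(K_i·b_i) = 0.134×13.9 + 0.513×12.7 = 8.378 m²/day.
Total thickness b = 26.60 m, so K_eq = Σ(K_i·b_i)/b = 0.3150 m/day.

0.315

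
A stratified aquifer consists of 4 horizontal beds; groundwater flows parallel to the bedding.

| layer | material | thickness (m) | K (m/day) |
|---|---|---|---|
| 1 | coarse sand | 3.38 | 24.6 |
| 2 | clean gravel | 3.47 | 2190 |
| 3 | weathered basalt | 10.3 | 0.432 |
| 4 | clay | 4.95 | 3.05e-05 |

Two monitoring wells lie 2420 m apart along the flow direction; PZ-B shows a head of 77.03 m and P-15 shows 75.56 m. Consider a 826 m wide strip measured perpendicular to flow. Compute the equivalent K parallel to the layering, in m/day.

348

Flow is parallel to layering, so each bed carries its own Darcy discharge and the transmissivities add.
Σ(K_i·b_i) = 24.6×3.38 + 2190×3.47 + 0.432×10.3 + 3.05e-05×4.95 = 7687 m²/day.
Total thickness b = 22.10 m, so K_eq = Σ(K_i·b_i)/b = 347.8 m/day.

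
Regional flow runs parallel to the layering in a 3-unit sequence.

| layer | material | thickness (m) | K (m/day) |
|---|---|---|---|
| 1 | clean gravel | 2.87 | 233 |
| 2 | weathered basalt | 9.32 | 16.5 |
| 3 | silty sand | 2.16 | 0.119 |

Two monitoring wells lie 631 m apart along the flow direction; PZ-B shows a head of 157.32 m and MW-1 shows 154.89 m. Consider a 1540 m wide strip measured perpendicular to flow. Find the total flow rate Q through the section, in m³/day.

Flow is parallel to layering, so each bed carries its own Darcy discharge and the transmissivities add.
Σ(K_i·b_i) = 233×2.87 + 16.5×9.32 + 0.119×2.16 = 822.7 m²/day.
Hydraulic gradient i = (157.32 − 154.89) / 631 = 2.43 / 631 = 0.003851.
Q = Σ(K_i·b_i) · W · i = 822.7 × 1540 × 0.003851 = 4879 m³/day.

4880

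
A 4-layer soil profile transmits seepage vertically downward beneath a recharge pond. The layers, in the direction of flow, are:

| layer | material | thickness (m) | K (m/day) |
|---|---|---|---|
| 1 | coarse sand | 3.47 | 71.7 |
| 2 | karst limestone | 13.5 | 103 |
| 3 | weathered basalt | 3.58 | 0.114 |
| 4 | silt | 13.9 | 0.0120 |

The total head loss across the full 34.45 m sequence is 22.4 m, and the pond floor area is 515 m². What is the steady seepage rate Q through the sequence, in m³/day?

Flow is perpendicular to layering, so the layers act in series and the equivalent K is the thickness-weighted harmonic mean.
Total thickness L = 3.47 + 13.5 + 3.58 + 13.9 = 34.45 m.
Σ(b_i/K_i) = 3.47/71.7 + 13.5/103 + 3.58/0.114 + 13.9/0.0120 = 1190 d.
K_eq = L / Σ(b_i/K_i) = 34.45 / 1190 = 0.02895 m/day.
Q = K_eq · A · (Δh/L) = 0.02895 × 515 × (22.4/34.45) = 9.695 m³/day.

9.69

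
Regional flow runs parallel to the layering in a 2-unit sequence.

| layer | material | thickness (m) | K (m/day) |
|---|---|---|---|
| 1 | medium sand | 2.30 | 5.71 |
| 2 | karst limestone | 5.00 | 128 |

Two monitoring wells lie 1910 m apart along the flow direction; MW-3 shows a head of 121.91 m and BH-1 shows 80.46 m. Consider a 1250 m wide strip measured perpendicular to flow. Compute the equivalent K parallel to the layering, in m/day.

89.5

Flow is parallel to layering, so each bed carries its own Darcy discharge and the transmissivities add.
Σ(K_i·b_i) = 5.71×2.30 + 128×5.00 = 653.1 m²/day.
Total thickness b = 7.300 m, so K_eq = Σ(K_i·b_i)/b = 89.47 m/day.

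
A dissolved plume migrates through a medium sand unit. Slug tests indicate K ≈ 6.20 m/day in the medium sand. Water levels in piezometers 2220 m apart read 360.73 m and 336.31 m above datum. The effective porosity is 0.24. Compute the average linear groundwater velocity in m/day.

0.284

Hydraulic gradient i = (360.73 − 336.31) / 2220 = 24.42 / 2220 = 0.01100.
Darcy flux q = K · i = 6.200 × 0.01100 = 0.06820 m/day.
Seepage velocity v = q / n_e = 0.06820 / 0.24 = 0.2842 m/day.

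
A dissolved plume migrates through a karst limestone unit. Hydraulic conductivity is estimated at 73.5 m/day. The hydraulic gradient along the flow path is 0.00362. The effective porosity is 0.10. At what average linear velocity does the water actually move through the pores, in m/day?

2.66

Hydraulic gradient i = 0.00362.
Darcy flux q = K · i = 73.50 × 0.003620 = 0.2661 m/day.
Seepage velocity v = q / n_e = 0.2661 / 0.10 = 2.661 m/day.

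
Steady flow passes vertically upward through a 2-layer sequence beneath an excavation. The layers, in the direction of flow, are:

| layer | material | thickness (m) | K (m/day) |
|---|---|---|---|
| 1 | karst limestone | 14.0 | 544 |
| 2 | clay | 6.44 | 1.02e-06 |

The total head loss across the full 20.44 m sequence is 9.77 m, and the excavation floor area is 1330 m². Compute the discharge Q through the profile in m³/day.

0.00206

Flow is perpendicular to layering, so the layers act in series and the equivalent K is the thickness-weighted harmonic mean.
Total thickness L = 14.0 + 6.44 = 20.44 m.
Σ(b_i/K_i) = 14.0/544 + 6.44/1.02e-06 = 6.314e+06 d.
K_eq = L / Σ(b_i/K_i) = 20.44 / 6.314e+06 = 3.237e-06 m/day.
Q = K_eq · A · (Δh/L) = 3.237e-06 × 1330 × (9.77/20.44) = 0.002058 m³/day.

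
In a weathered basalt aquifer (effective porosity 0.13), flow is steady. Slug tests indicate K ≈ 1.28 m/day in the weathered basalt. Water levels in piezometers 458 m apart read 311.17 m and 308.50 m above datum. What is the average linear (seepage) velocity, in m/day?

Hydraulic gradient i = (311.17 − 308.50) / 458 = 2.67 / 458 = 0.005830.
Darcy flux q = K · i = 1.280 × 0.005830 = 0.007462 m/day.
Seepage velocity v = q / n_e = 0.007462 / 0.13 = 0.05740 m/day.

0.0574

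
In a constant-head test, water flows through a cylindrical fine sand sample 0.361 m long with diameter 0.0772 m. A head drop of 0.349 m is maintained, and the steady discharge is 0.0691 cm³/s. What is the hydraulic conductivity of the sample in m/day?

Cross-sectional area A = π·(d/2)² = π × (0.0772/2)² = 0.004681 m².
Convert discharge: 0.0691 cm³/s = 6.910e-08 m³/s.
Darcy's law rearranged: K = Q·L / (A·Δh) = 6.910e-08 × 0.361 / (0.004681 × 0.349) = 1.527e-05 m/s = 1.319 m/day.

1.32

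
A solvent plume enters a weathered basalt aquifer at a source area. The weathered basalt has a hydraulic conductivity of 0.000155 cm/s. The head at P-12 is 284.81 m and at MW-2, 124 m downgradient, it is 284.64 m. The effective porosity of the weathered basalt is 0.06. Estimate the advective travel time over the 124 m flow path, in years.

Convert K: 0.000155 cm/s × 864 = 0.1339 m/day.
Hydraulic gradient i = (284.81 − 284.64) / 124 = 0.17 / 124 = 0.001371.
Darcy flux q = K · i = 0.1339 × 0.001371 = 0.0001836 m/day.
Seepage velocity v = q / n_e = 0.0001836 / 0.06 = 0.003060 m/day.
Travel time t = L / v = 124 / 0.003060 = 40523 days = 110.9 years.

111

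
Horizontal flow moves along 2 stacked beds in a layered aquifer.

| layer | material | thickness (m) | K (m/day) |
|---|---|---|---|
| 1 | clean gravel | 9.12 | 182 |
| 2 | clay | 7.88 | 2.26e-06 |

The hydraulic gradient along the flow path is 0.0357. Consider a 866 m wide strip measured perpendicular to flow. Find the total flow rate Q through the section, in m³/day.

Flow is parallel to layering, so each bed carries its own Darcy discharge and the transmissivities add.
Σ(K_i·b_i) = 182×9.12 + 2.26e-06×7.88 = 1660 m²/day.
Hydraulic gradient i = 0.0357.
Q = Σ(K_i·b_i) · W · i = 1660 × 866 × 0.03570 = 51316 m³/day.

51300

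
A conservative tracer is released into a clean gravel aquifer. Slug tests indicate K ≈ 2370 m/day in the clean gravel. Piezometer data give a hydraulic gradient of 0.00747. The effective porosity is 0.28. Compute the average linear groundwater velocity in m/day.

Hydraulic gradient i = 0.00747.
Darcy flux q = K · i = 2370 × 0.007470 = 17.70 m/day.
Seepage velocity v = q / n_e = 17.70 / 0.28 = 63.23 m/day.

63.2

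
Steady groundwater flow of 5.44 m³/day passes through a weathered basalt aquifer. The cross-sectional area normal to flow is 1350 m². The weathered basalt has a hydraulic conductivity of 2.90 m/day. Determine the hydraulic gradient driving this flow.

From Q = K·A·i, i = Q / (K·A) = 5.44 / (2.900 × 1350) = 0.001390.

0.00139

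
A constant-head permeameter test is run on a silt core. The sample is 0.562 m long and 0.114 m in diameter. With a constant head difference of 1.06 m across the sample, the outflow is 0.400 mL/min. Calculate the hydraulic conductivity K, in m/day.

0.0299

Cross-sectional area A = π·(d/2)² = π × (0.114/2)² = 0.01021 m².
Convert discharge: 0.400 mL/min = 6.667e-09 m³/s.
Darcy's law rearranged: K = Q·L / (A·Δh) = 6.667e-09 × 0.562 / (0.01021 × 1.06) = 3.463e-07 m/s = 0.02992 m/day.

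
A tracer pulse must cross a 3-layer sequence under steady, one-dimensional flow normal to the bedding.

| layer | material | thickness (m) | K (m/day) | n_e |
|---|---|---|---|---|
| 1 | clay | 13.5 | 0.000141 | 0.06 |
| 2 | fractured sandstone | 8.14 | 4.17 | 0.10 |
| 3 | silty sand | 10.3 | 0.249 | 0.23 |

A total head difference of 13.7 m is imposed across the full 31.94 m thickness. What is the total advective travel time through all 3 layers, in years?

With flow normal to the layers, continuity requires the same specific discharge q through every layer.
Σ(b_i/K_i) = 13.5/0.000141 + 8.14/4.17 + 10.3/0.249 = 95788 d.
q = Δh / Σ(b_i/K_i) = 13.7 / 95788 = 0.0001430 m/day.
In each layer the seepage velocity is v_i = q/n_i, so the layer transit time is t_i = b_i·n_i / q:
  layer 1 (clay): t_1 = 13.5 × 0.06 / 0.0001430 = 5663 d
  layer 2 (fractured sandstone): t_2 = 8.14 × 0.10 / 0.0001430 = 5691 d
  layer 3 (silty sand): t_3 = 10.3 × 0.23 / 0.0001430 = 16564 d
Total t = Σ t_i = 27918 days = 76.44 years.

76.4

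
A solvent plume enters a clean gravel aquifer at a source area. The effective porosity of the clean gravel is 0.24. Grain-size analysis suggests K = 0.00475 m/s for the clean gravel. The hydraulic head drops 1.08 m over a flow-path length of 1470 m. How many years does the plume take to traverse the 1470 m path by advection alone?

3.20

Convert K: 0.00475 m/s × 86400 = 410.4 m/day.
Hydraulic gradient i = Δh / L = 1.08 / 1470 = 0.0007347.
Darcy flux q = K · i = 410.4 × 0.0007347 = 0.3015 m/day.
Seepage velocity v = q / n_e = 0.3015 / 0.24 = 1.256 m/day.
Travel time t = L / v = 1470 / 1.256 = 1170 days = 3.203 years.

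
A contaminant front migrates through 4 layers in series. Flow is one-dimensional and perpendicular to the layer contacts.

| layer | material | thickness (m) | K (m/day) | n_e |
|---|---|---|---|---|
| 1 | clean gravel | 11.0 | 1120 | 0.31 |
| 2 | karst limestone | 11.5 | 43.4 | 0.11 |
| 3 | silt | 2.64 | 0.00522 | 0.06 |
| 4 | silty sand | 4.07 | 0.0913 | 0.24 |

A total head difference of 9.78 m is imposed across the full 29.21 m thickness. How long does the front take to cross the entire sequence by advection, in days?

327

With flow normal to the layers, continuity requires the same specific discharge q through every layer.
Σ(b_i/K_i) = 11.0/1120 + 11.5/43.4 + 2.64/0.00522 + 4.07/0.0913 = 550.6 d.
q = Δh / Σ(b_i/K_i) = 9.78 / 550.6 = 0.01776 m/day.
In each layer the seepage velocity is v_i = q/n_i, so the layer transit time is t_i = b_i·n_i / q:
  layer 1 (clean gravel): t_1 = 11.0 × 0.31 / 0.01776 = 192.0 d
  layer 2 (karst limestone): t_2 = 11.5 × 0.11 / 0.01776 = 71.22 d
  layer 3 (silt): t_3 = 2.64 × 0.06 / 0.01776 = 8.918 d
  layer 4 (silty sand): t_4 = 4.07 × 0.24 / 0.01776 = 54.99 d
Total t = Σ t_i = 327.1 days.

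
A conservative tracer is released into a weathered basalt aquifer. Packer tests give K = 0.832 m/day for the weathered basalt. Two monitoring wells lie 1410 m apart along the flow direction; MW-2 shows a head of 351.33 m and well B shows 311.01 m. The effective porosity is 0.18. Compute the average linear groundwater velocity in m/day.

Hydraulic gradient i = (351.33 − 311.01) / 1410 = 40.32 / 1410 = 0.02860.
Darcy flux q = K · i = 0.8320 × 0.02860 = 0.02379 m/day.
Seepage velocity v = q / n_e = 0.02379 / 0.18 = 0.1322 m/day.

0.132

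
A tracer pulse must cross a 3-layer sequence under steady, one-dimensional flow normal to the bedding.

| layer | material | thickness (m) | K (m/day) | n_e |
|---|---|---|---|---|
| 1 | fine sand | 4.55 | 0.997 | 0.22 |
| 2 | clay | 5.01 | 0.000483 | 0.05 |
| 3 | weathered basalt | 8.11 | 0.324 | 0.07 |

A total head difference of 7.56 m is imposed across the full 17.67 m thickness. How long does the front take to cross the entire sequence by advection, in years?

6.85

With flow normal to the layers, continuity requires the same specific discharge q through every layer.
Σ(b_i/K_i) = 4.55/0.997 + 5.01/0.000483 + 8.11/0.324 = 10402 d.
q = Δh / Σ(b_i/K_i) = 7.56 / 10402 = 0.0007268 m/day.
In each layer the seepage velocity is v_i = q/n_i, so the layer transit time is t_i = b_i·n_i / q:
  layer 1 (fine sand): t_1 = 4.55 × 0.22 / 0.0007268 = 1377 d
  layer 2 (clay): t_2 = 5.01 × 0.05 / 0.0007268 = 344.7 d
  layer 3 (weathered basalt): t_3 = 8.11 × 0.07 / 0.0007268 = 781.1 d
Total t = Σ t_i = 2503 days = 6.853 years.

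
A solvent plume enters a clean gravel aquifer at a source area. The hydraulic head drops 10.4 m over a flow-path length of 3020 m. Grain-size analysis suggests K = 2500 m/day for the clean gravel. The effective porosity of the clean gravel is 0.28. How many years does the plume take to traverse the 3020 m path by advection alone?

0.269

Hydraulic gradient i = Δh / L = 10.4 / 3020 = 0.003444.
Darcy flux q = K · i = 2500 × 0.003444 = 8.609 m/day.
Seepage velocity v = q / n_e = 8.609 / 0.28 = 30.75 m/day.
Travel time t = L / v = 3020 / 30.75 = 98.22 days = 0.2689 years.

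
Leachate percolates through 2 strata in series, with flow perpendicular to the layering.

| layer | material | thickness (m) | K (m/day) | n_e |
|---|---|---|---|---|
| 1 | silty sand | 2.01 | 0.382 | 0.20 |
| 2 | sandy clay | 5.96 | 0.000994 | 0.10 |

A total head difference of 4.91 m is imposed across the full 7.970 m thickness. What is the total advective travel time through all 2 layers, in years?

3.34

With flow normal to the layers, continuity requires the same specific discharge q through every layer.
Σ(b_i/K_i) = 2.01/0.382 + 5.96/0.000994 = 6001 d.
q = Δh / Σ(b_i/K_i) = 4.91 / 6001 = 0.0008182 m/day.
In each layer the seepage velocity is v_i = q/n_i, so the layer transit time is t_i = b_i·n_i / q:
  layer 1 (silty sand): t_1 = 2.01 × 0.20 / 0.0008182 = 491.3 d
  layer 2 (sandy clay): t_2 = 5.96 × 0.10 / 0.0008182 = 728.5 d
Total t = Σ t_i = 1220 days = 3.340 years.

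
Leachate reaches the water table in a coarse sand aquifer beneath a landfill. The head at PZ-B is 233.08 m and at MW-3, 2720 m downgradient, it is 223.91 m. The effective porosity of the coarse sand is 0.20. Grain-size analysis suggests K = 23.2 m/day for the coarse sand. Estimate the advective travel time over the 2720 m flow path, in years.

19.0

Hydraulic gradient i = (233.08 − 223.91) / 2720 = 9.17 / 2720 = 0.003371.
Darcy flux q = K · i = 23.20 × 0.003371 = 0.07821 m/day.
Seepage velocity v = q / n_e = 0.07821 / 0.20 = 0.3911 m/day.
Travel time t = L / v = 2720 / 0.3911 = 6955 days = 19.04 years.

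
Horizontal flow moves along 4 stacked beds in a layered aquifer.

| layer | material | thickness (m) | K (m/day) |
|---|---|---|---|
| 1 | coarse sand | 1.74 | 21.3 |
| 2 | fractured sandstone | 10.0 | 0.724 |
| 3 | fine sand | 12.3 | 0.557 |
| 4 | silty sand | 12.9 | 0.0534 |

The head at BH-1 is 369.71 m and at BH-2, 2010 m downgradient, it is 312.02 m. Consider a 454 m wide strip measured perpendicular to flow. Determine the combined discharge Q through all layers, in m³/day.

676

Flow is parallel to layering, so each bed carries its own Darcy discharge and the transmissivities add.
Σ(K_i·b_i) = 21.3×1.74 + 0.724×10.0 + 0.557×12.3 + 0.0534×12.9 = 51.84 m²/day.
Hydraulic gradient i = (369.71 − 312.02) / 2010 = 57.69 / 2010 = 0.02870.
Q = Σ(K_i·b_i) · W · i = 51.84 × 454 × 0.02870 = 675.5 m³/day.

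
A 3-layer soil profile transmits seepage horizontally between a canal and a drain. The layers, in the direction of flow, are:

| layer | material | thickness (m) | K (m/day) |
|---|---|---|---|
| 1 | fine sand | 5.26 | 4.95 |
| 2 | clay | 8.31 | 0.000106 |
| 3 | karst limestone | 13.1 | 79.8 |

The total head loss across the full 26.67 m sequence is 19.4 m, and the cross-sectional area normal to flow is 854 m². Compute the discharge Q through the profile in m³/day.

Flow is perpendicular to layering, so the layers act in series and the equivalent K is the thickness-weighted harmonic mean.
Total thickness L = 5.26 + 8.31 + 13.1 = 26.67 m.
Σ(b_i/K_i) = 5.26/4.95 + 8.31/0.000106 + 13.1/79.8 = 78397 d.
K_eq = L / Σ(b_i/K_i) = 26.67 / 78397 = 0.0003402 m/day.
Q = K_eq · A · (Δh/L) = 0.0003402 × 854 × (19.4/26.67) = 0.2113 m³/day.

0.211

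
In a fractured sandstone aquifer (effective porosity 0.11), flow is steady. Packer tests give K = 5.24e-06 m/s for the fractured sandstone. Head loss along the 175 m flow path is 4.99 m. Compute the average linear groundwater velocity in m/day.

Convert K: 5.24e-06 m/s × 86400 = 0.4527 m/day.
Hydraulic gradient i = Δh / L = 4.99 / 175 = 0.02851.
Darcy flux q = K · i = 0.4527 × 0.02851 = 0.01291 m/day.
Seepage velocity v = q / n_e = 0.01291 / 0.11 = 0.1174 m/day.

0.117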